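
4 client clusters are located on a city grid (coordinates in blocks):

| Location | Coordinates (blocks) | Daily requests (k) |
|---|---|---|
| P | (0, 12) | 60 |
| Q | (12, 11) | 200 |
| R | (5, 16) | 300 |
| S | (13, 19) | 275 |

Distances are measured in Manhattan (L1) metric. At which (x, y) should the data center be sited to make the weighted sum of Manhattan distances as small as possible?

(12, 16)

Manhattan distance separates: Σwᵢ(|x−xᵢ|+|y−yᵢ|) = Σwᵢ|x−xᵢ| + Σwᵢ|y−yᵢ|, so x and y are optimised independently as 1-D weighted medians.
Total weight W = 835; half = 417.5.
x-coordinate, sorted with cumulative weight:
  x=0 (P, w=60) cum 60
  x=5 (R, w=300) cum 360
  x=12 (Q, w=200) cum 560  ← median
  x=13 (S, w=275) cum 835
⇒ x* = 12
y-coordinate, sorted with cumulative weight:
  y=11 (Q, w=200) cum 200
  y=12 (P, w=60) cum 260
  y=16 (R, w=300) cum 560  ← median
  y=19 (S, w=275) cum 835
⇒ y* = 16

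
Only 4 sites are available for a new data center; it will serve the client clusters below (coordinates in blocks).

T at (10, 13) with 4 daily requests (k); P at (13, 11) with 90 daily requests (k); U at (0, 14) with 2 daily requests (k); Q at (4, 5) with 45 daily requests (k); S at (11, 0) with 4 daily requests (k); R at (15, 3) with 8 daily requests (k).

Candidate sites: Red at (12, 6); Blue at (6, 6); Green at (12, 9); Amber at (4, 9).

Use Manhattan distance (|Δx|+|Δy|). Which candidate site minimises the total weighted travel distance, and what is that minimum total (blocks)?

Total weighted distance at each candidate:
  Red (12, 6): total = 1097
  Blue (6, 6): total = 1427
  Green (12, 9): total = 980
  Amber (4, 9): total = 1428
Minimum is at Green with total 980 blocks.

Green, total 980 blocks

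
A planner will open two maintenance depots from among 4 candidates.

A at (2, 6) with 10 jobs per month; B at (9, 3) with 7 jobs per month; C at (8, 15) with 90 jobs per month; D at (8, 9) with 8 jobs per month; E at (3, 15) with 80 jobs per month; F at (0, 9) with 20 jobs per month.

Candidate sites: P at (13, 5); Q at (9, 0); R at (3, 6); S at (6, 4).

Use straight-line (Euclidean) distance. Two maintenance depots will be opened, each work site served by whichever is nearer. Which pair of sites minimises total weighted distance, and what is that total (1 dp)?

Evaluate every pair (each demand assigned to the nearer of the two):
  {R, S}: total = 1806.7
  {Q, R}: total = 1809.1
  {P, R}: total = 1819.4
  {Q, S}: total = 2183.4
  {P, S}: total = 2184.5
  {P, Q}: total = 2556.6
Best pair: {R, S} with total 1806.7.

{R, S}, total 1806.7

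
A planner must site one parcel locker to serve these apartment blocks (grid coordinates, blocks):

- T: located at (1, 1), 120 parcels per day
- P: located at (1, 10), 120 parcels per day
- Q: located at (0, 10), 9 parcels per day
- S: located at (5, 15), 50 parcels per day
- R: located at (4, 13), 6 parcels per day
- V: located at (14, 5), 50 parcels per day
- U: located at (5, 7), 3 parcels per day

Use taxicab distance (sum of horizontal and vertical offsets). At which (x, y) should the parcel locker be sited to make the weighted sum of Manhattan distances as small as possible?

(1, 10)

Manhattan distance separates: Σwᵢ(|x−xᵢ|+|y−yᵢ|) = Σwᵢ|x−xᵢ| + Σwᵢ|y−yᵢ|, so x and y are optimised independently as 1-D weighted medians.
Total weight W = 358; half = 179.
x-coordinate, sorted with cumulative weight:
  x=0 (Q, w=9) cum 9
  x=1 (T, w=120) cum 129
  x=1 (P, w=120) cum 249  ← median
  x=4 (R, w=6) cum 255
  x=5 (S, w=50) cum 305
  x=5 (U, w=3) cum 308
  x=14 (V, w=50) cum 358
⇒ x* = 1
y-coordinate, sorted with cumulative weight:
  y=1 (T, w=120) cum 120
  y=5 (V, w=50) cum 170
  y=7 (U, w=3) cum 173
  y=10 (P, w=120) cum 293  ← median
  y=10 (Q, w=9) cum 302
  y=13 (R, w=6) cum 308
  y=15 (S, w=50) cum 358
⇒ y* = 10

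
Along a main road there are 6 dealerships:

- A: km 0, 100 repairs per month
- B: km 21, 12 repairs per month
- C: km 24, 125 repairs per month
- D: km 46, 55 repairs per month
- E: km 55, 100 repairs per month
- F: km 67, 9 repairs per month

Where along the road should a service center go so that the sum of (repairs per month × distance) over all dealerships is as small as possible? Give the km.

For a sum of weighted absolute distances on a line, the optimum is the weighted median (not the mean). Total weight W = 401; half-weight = 200.5.
Sort by position and accumulate weight:
  km 0 (A, w=100) → cum 100
  km 21 (B, w=12) → cum 112
  km 24 (C, w=125) → cum 237  ≥ 200.5 → median here
  km 46 (D, w=55) → cum 292
  km 55 (E, w=100) → cum 392
  km 67 (F, w=9) → cum 401
Optimal location: km 24.

x = 24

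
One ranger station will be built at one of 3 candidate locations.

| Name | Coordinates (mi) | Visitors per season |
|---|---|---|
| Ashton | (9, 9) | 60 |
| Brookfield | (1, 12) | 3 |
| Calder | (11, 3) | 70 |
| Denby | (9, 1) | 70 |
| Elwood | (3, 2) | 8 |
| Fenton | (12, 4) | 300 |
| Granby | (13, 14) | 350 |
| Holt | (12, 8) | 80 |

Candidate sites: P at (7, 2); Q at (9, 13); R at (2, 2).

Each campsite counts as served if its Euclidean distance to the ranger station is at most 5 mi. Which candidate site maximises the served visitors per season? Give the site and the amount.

Q, covering 410

Coverage radius r = 5 mi; a point is covered iff (Δx)²+(Δy)² ≤ 5² = 25.
  P (7, 2): covers {Calder, Denby, Elwood} → 148
  Q (9, 13): covers {Ashton, Granby} → 410
  R (2, 2): covers {Elwood} → 8
Maximum coverage at Q: 410 visitors per season.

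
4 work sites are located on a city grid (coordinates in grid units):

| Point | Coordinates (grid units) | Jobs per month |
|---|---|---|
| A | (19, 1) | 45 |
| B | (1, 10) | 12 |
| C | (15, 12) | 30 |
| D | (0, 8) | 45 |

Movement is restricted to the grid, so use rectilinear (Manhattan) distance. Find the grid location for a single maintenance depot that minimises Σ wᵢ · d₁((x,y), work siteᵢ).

(15, 8)

Manhattan distance separates: Σwᵢ(|x−xᵢ|+|y−yᵢ|) = Σwᵢ|x−xᵢ| + Σwᵢ|y−yᵢ|, so x and y are optimised independently as 1-D weighted medians.
Total weight W = 132; half = 66.
x-coordinate, sorted with cumulative weight:
  x=0 (D, w=45) cum 45
  x=1 (B, w=12) cum 57
  x=15 (C, w=30) cum 87  ← median
  x=19 (A, w=45) cum 132
⇒ x* = 15
y-coordinate, sorted with cumulative weight:
  y=1 (A, w=45) cum 45
  y=8 (D, w=45) cum 90  ← median
  y=10 (B, w=12) cum 102
  y=12 (C, w=30) cum 132
⇒ y* = 8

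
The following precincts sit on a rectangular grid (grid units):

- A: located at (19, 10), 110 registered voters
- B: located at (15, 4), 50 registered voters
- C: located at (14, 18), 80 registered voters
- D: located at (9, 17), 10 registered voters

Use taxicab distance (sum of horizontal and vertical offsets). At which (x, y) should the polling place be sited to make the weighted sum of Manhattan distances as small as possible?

Manhattan distance separates: Σwᵢ(|x−xᵢ|+|y−yᵢ|) = Σwᵢ|x−xᵢ| + Σwᵢ|y−yᵢ|, so x and y are optimised independently as 1-D weighted medians.
Total weight W = 250; half = 125.
x-coordinate, sorted with cumulative weight:
  x=9 (D, w=10) cum 10
  x=14 (C, w=80) cum 90
  x=15 (B, w=50) cum 140  ← median
  x=19 (A, w=110) cum 250
⇒ x* = 15
y-coordinate, sorted with cumulative weight:
  y=4 (B, w=50) cum 50
  y=10 (A, w=110) cum 160  ← median
  y=17 (D, w=10) cum 170
  y=18 (C, w=80) cum 250
⇒ y* = 10

(15, 10)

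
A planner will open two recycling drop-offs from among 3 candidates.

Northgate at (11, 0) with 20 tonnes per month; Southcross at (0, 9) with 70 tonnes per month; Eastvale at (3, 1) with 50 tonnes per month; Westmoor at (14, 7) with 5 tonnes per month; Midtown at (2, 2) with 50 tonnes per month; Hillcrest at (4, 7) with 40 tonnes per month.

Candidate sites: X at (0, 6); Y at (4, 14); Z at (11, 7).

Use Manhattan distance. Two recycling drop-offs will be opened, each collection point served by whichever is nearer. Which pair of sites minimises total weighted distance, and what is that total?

{X, Z}, total 1265

Evaluate every pair (each demand assigned to the nearer of the two):
  {X, Z}: total = 1265
  {X, Y}: total = 1525
  {Y, Z}: total = 2465
Best pair: {X, Z} with total 1265.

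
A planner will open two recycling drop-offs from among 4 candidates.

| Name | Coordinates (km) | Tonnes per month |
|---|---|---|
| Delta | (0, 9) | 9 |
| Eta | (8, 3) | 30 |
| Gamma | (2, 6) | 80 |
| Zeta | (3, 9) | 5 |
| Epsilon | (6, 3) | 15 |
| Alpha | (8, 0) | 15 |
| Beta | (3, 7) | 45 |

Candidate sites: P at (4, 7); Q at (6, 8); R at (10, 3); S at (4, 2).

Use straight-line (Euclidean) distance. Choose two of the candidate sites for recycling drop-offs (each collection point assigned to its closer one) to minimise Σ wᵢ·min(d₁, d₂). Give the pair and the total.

{P, R}, total 449.4

Evaluate every pair (each demand assigned to the nearer of the two):
  {P, R}: total = 449.4
  {P, S}: total = 499.6
  {P, Q}: total = 624.9
  {Q, R}: total = 744.7
  {Q, S}: total = 794.9
  {R, S}: total = 842.8
Best pair: {P, R} with total 449.4.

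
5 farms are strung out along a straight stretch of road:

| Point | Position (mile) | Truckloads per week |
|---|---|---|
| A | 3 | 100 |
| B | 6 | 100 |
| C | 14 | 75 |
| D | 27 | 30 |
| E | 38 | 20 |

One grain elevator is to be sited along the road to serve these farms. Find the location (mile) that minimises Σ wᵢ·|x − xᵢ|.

For a sum of weighted absolute distances on a line, the optimum is the weighted median (not the mean). Total weight W = 325; half-weight = 162.5.
Sort by position and accumulate weight:
  mile 3 (A, w=100) → cum 100
  mile 6 (B, w=100) → cum 200  ≥ 162.5 → median here
  mile 14 (C, w=75) → cum 275
  mile 27 (D, w=30) → cum 305
  mile 38 (E, w=20) → cum 325
Optimal location: mile 6.

x = 6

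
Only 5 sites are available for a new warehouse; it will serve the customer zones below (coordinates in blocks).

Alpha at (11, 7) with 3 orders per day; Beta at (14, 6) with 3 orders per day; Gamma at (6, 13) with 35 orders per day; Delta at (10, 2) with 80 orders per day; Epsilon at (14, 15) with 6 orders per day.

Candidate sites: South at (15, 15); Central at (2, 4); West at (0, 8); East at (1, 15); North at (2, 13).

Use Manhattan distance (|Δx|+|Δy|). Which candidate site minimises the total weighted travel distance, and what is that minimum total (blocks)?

Total weighted distance at each candidate:
  South (15, 15): total = 1897
  Central (2, 4): total = 1471
  West (0, 8): total = 1875
  East (1, 15): total = 2203
  North (2, 13): total = 1846
Minimum is at Central with total 1471 blocks.

Central, total 1471 blocks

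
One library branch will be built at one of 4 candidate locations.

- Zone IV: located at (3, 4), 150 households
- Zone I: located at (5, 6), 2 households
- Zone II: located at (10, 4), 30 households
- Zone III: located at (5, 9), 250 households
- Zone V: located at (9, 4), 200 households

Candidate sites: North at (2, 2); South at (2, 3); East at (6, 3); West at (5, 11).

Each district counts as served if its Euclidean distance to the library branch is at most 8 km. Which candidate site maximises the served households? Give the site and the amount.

Coverage radius r = 8 km; a point is covered iff (Δx)²+(Δy)² ≤ 8² = 64.
  North (2, 2): covers {Zone IV, Zone I, Zone III, Zone V} → 602
  South (2, 3): covers {Zone IV, Zone I, Zone III, Zone V} → 602
  East (6, 3): covers {Zone IV, Zone I, Zone II, Zone III, Zone V} → 632
  West (5, 11): covers {Zone IV, Zone I, Zone III} → 402
Maximum coverage at East: 632 households.

East, covering 632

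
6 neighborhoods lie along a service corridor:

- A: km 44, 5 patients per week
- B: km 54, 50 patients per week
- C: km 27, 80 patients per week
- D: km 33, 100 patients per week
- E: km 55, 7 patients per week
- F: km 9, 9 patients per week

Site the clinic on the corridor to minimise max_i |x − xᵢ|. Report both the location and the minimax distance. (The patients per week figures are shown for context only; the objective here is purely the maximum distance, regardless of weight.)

location 32, max distance 23

The 1-center on a line is the midpoint of the two extreme points: leftmost at 9, rightmost at 55.
Optimal location = (9 + 55)/2 = 32; maximum distance = (55 − 9)/2 = 23.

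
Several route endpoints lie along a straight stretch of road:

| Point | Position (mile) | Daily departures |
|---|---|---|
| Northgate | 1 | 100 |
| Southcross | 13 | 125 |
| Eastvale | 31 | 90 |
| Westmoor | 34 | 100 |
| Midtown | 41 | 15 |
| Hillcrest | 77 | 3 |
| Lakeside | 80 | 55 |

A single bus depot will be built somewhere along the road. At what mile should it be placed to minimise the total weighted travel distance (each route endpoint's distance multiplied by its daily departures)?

For a sum of weighted absolute distances on a line, the optimum is the weighted median (not the mean). Total weight W = 488; half-weight = 244.
Sort by position and accumulate weight:
  mile 1 (Northgate, w=100) → cum 100
  mile 13 (Southcross, w=125) → cum 225
  mile 31 (Eastvale, w=90) → cum 315  ≥ 244 → median here
  mile 34 (Westmoor, w=100) → cum 415
  mile 41 (Midtown, w=15) → cum 430
  mile 77 (Hillcrest, w=3) → cum 433
  mile 80 (Lakeside, w=55) → cum 488
Optimal location: mile 31.

x = 31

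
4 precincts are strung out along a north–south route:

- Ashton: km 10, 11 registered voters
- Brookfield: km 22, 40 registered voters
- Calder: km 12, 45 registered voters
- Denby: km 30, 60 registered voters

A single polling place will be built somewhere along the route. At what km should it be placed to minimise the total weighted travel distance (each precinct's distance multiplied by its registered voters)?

For a sum of weighted absolute distances on a line, the optimum is the weighted median (not the mean). Total weight W = 156; half-weight = 78.
Sort by position and accumulate weight:
  km 10 (Ashton, w=11) → cum 11
  km 12 (Calder, w=45) → cum 56
  km 22 (Brookfield, w=40) → cum 96  ≥ 78 → median here
  km 30 (Denby, w=60) → cum 156
Optimal location: km 22.

x = 22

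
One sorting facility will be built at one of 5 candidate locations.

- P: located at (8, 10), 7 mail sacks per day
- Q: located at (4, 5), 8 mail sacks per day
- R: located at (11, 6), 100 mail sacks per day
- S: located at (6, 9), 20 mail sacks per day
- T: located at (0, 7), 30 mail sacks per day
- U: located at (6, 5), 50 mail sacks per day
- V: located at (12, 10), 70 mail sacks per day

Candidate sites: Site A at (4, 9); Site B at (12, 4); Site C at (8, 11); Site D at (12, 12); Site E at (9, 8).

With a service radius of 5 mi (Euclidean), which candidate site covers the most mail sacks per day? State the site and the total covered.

Site E, covering 247

Coverage radius r = 5 mi; a point is covered iff (Δx)²+(Δy)² ≤ 5² = 25.
  Site A (4, 9): covers {P, Q, S, T, U} → 115
  Site B (12, 4): covers {R} → 100
  Site C (8, 11): covers {P, S, V} → 97
  Site D (12, 12): covers {P, V} → 77
  Site E (9, 8): covers {P, R, S, U, V} → 247
Maximum coverage at Site E: 247 mail sacks per day.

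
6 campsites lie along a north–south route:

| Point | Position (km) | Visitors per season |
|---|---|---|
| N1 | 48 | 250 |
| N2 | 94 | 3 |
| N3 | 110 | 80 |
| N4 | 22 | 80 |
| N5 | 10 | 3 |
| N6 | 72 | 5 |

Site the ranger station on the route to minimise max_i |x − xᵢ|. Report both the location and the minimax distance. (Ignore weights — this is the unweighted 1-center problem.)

location 60, max distance 50

The 1-center on a line is the midpoint of the two extreme points: leftmost at 10, rightmost at 110.
Optimal location = (10 + 110)/2 = 60; maximum distance = (110 − 10)/2 = 50.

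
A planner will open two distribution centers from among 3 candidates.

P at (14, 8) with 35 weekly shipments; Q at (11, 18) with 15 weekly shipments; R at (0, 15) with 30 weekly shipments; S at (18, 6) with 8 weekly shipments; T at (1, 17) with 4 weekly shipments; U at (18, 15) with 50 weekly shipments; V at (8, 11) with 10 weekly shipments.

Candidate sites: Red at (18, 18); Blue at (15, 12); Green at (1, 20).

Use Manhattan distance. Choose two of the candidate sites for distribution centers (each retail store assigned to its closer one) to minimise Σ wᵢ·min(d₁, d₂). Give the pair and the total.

Evaluate every pair (each demand assigned to the nearer of the two):
  {Blue, Green}: total = 969
  {Red, Green}: total = 1193
  {Red, Blue}: total = 1194
Best pair: {Blue, Green} with total 969.

{Blue, Green}, total 969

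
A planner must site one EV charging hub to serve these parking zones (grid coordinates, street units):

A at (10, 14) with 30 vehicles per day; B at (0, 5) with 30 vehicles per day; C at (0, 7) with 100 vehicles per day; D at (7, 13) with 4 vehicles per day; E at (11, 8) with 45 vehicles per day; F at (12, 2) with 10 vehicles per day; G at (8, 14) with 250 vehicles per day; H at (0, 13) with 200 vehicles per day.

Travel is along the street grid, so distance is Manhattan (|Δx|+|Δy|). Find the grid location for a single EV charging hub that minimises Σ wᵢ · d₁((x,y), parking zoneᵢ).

(8, 13)

Manhattan distance separates: Σwᵢ(|x−xᵢ|+|y−yᵢ|) = Σwᵢ|x−xᵢ| + Σwᵢ|y−yᵢ|, so x and y are optimised independently as 1-D weighted medians.
Total weight W = 669; half = 334.5.
x-coordinate, sorted with cumulative weight:
  x=0 (B, w=30) cum 30
  x=0 (C, w=100) cum 130
  x=0 (H, w=200) cum 330
  x=7 (D, w=4) cum 334
  x=8 (G, w=250) cum 584  ← median
  x=10 (A, w=30) cum 614
  x=11 (E, w=45) cum 659
  x=12 (F, w=10) cum 669
⇒ x* = 8
y-coordinate, sorted with cumulative weight:
  y=2 (F, w=10) cum 10
  y=5 (B, w=30) cum 40
  y=7 (C, w=100) cum 140
  y=8 (E, w=45) cum 185
  y=13 (D, w=4) cum 189
  y=13 (H, w=200) cum 389  ← median
  y=14 (A, w=30) cum 419
  y=14 (G, w=250) cum 669
⇒ y* = 13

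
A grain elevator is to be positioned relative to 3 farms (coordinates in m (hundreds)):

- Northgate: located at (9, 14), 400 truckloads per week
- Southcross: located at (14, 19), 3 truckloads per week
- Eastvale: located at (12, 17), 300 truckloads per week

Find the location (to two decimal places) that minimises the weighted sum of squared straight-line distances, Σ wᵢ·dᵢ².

The minimiser of Σwᵢ‖p−pᵢ‖² is the weighted centroid p* = (Σwᵢpᵢ)/(Σwᵢ).
Σwᵢ = 703.
Σwᵢxᵢ = 400·9 + 3·14 + 300·12 = 7242.
Σwᵢyᵢ = 400·14 + 3·19 + 300·17 = 10757.
x* = 7242/703 = 10.30, y* = 10757/703 = 15.30.

(10.30, 15.30)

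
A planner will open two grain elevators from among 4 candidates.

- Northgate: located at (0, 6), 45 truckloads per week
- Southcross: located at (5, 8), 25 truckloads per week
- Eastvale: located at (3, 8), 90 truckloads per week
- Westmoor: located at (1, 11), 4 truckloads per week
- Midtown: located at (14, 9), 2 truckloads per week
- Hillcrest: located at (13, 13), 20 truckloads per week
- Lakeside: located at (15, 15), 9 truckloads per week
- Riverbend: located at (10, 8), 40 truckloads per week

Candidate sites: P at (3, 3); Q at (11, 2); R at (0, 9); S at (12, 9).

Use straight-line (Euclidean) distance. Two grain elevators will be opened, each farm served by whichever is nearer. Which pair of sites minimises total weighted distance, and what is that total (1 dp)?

Evaluate every pair (each demand assigned to the nearer of the two):
  {R, S}: total = 792.3
  {P, S}: total = 1044.8
  {Q, R}: total = 1160.6
  {P, R}: total = 1342.6
  {P, Q}: total = 1413.1
  {Q, S}: total = 1799.5
Best pair: {R, S} with total 792.3.

{R, S}, total 792.3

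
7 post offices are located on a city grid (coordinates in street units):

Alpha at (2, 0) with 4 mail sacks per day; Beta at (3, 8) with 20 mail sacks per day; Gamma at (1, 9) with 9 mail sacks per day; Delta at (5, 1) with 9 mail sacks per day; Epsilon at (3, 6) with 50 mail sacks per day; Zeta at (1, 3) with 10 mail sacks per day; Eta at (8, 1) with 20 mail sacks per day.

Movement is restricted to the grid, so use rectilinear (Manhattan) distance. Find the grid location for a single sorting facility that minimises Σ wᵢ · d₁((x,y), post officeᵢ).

(3, 6)

Manhattan distance separates: Σwᵢ(|x−xᵢ|+|y−yᵢ|) = Σwᵢ|x−xᵢ| + Σwᵢ|y−yᵢ|, so x and y are optimised independently as 1-D weighted medians.
Total weight W = 122; half = 61.
x-coordinate, sorted with cumulative weight:
  x=1 (Gamma, w=9) cum 9
  x=1 (Zeta, w=10) cum 19
  x=2 (Alpha, w=4) cum 23
  x=3 (Beta, w=20) cum 43
  x=3 (Epsilon, w=50) cum 93  ← median
  x=5 (Delta, w=9) cum 102
  x=8 (Eta, w=20) cum 122
⇒ x* = 3
y-coordinate, sorted with cumulative weight:
  y=0 (Alpha, w=4) cum 4
  y=1 (Delta, w=9) cum 13
  y=1 (Eta, w=20) cum 33
  y=3 (Zeta, w=10) cum 43
  y=6 (Epsilon, w=50) cum 93  ← median
  y=8 (Beta, w=20) cum 113
  y=9 (Gamma, w=9) cum 122
⇒ y* = 6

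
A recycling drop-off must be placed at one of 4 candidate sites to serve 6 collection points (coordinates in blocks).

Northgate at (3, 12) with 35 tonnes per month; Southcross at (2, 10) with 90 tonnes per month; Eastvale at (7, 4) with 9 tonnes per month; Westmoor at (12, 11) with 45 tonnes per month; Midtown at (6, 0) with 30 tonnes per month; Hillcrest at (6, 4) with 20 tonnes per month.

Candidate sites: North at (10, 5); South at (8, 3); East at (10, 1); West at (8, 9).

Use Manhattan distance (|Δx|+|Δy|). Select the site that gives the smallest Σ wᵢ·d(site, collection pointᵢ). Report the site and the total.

Total weighted distance at each candidate:
  North (10, 5): total = 2426
  South (8, 3): total = 2428
  East (10, 1): total = 3044
  West (8, 9): total = 1704
Minimum is at West with total 1704 blocks.

West, total 1704 blocks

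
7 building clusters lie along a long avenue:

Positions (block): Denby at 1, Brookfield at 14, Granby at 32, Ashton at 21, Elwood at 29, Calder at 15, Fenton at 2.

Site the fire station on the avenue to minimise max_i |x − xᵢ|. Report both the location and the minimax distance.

The 1-center on a line is the midpoint of the two extreme points: leftmost at 1, rightmost at 32.
Optimal location = (1 + 32)/2 = 16.5; maximum distance = (32 − 1)/2 = 15.5.

location 16.5, max distance 15.5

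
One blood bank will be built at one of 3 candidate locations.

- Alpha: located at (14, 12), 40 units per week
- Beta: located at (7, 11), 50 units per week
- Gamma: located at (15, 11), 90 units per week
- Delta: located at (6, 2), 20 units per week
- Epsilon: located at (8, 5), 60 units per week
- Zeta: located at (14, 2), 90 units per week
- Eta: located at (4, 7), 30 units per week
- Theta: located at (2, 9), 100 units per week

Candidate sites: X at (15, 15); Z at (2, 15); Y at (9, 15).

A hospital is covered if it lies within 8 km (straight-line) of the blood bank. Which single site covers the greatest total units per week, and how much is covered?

Coverage radius r = 8 km; a point is covered iff (Δx)²+(Δy)² ≤ 8² = 64.
  X (15, 15): covers {Alpha, Gamma} → 130
  Z (2, 15): covers {Beta, Theta} → 150
  Y (9, 15): covers {Alpha, Beta, Gamma} → 180
Maximum coverage at Y: 180 units per week.

Y, covering 180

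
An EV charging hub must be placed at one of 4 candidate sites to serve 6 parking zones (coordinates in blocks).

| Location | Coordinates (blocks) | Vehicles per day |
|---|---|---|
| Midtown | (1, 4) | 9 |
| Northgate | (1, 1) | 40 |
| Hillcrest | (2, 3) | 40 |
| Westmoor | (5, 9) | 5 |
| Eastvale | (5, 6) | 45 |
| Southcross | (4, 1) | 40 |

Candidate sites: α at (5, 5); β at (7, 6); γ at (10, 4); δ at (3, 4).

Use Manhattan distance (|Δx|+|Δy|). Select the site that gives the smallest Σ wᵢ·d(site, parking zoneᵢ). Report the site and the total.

δ, total 673 blocks

Total weighted distance at each candidate:
  α (5, 5): total = 830
  β (7, 6): total = 1267
  γ (10, 4): total = 1646
  δ (3, 4): total = 673
Minimum is at δ with total 673 blocks.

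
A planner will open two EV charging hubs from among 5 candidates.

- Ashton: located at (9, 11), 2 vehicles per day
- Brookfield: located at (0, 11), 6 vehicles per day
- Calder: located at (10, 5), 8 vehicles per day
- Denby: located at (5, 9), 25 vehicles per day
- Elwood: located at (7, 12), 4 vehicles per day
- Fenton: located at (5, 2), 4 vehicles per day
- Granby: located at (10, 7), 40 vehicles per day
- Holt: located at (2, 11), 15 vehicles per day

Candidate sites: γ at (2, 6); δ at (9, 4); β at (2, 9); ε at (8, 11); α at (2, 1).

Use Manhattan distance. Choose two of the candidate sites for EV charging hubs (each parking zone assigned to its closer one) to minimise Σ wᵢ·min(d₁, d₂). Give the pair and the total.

{δ, β}, total 375

Evaluate every pair (each demand assigned to the nearer of the two):
  {δ, β}: total = 375
  {δ, ε}: total = 473
  {β, ε}: total = 483
  {γ, δ}: total = 521
  {γ, ε}: total = 584
  {ε, α}: total = 593
  {γ, β}: total = 639
  {β, α}: total = 691
  {δ, α}: total = 693
  {γ, α}: total = 783
Best pair: {δ, β} with total 375.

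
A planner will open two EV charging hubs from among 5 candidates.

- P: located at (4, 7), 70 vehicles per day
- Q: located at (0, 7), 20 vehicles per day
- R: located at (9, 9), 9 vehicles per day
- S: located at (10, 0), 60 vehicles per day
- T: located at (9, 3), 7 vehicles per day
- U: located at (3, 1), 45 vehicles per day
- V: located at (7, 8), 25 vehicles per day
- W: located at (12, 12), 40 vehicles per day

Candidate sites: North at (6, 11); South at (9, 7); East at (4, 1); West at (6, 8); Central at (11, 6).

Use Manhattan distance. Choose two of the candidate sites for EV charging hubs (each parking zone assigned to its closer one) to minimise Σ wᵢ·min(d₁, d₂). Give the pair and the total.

{East, West}, total 1325

Evaluate every pair (each demand assigned to the nearer of the two):
  {East, West}: total = 1325
  {South, East}: total = 1436
  {North, East}: total = 1559
  {East, Central}: total = 1595
  {West, Central}: total = 1596
  {South, West}: total = 1671
  {South, Central}: total = 1891
  {North, West}: total = 1917
  {North, South}: total = 1951
  {North, Central}: total = 2085
Best pair: {East, West} with total 1325.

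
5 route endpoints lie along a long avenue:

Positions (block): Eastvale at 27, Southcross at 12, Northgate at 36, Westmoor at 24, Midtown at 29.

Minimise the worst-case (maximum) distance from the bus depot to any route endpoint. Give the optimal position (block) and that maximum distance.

location 24, max distance 12

The 1-center on a line is the midpoint of the two extreme points: leftmost at 12, rightmost at 36.
Optimal location = (12 + 36)/2 = 24; maximum distance = (36 − 12)/2 = 12.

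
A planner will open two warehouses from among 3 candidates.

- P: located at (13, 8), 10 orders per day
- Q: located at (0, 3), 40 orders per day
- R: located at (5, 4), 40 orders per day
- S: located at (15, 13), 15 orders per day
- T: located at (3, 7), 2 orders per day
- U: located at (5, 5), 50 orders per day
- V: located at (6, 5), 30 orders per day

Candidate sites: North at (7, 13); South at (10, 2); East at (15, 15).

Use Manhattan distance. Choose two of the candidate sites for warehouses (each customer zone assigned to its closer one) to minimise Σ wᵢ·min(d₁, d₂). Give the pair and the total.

{South, East}, total 1474

Evaluate every pair (each demand assigned to the nearer of the two):
  {South, East}: total = 1474
  {North, South}: total = 1560
  {North, East}: total = 2030
Best pair: {South, East} with total 1474.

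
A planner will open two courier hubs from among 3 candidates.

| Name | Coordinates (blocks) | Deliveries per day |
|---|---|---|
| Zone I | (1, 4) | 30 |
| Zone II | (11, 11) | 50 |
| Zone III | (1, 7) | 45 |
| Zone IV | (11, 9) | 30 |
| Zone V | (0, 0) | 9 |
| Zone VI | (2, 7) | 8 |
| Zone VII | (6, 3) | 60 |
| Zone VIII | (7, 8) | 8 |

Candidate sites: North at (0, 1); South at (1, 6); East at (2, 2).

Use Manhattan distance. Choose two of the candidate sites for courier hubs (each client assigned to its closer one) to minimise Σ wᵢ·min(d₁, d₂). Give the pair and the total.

{South, East}, total 1661

Evaluate every pair (each demand assigned to the nearer of the two):
  {South, East}: total = 1661
  {North, South}: total = 1814
  {North, East}: total = 2177
Best pair: {South, East} with total 1661.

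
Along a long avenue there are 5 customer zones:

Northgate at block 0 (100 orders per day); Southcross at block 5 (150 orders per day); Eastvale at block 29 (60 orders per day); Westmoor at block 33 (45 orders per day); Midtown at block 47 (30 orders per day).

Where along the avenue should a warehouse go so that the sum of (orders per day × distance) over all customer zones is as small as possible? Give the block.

For a sum of weighted absolute distances on a line, the optimum is the weighted median (not the mean). Total weight W = 385; half-weight = 192.5.
Sort by position and accumulate weight:
  block 0 (Northgate, w=100) → cum 100
  block 5 (Southcross, w=150) → cum 250  ≥ 192.5 → median here
  block 29 (Eastvale, w=60) → cum 310
  block 33 (Westmoor, w=45) → cum 355
  block 47 (Midtown, w=30) → cum 385
Optimal location: block 5.

x = 5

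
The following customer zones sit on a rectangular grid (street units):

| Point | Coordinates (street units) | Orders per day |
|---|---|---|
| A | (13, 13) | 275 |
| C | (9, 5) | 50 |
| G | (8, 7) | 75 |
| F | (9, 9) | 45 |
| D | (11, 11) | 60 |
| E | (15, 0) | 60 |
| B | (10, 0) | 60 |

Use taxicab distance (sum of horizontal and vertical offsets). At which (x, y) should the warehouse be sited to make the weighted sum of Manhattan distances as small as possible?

Manhattan distance separates: Σwᵢ(|x−xᵢ|+|y−yᵢ|) = Σwᵢ|x−xᵢ| + Σwᵢ|y−yᵢ|, so x and y are optimised independently as 1-D weighted medians.
Total weight W = 625; half = 312.5.
x-coordinate, sorted with cumulative weight:
  x=8 (G, w=75) cum 75
  x=9 (C, w=50) cum 125
  x=9 (F, w=45) cum 170
  x=10 (B, w=60) cum 230
  x=11 (D, w=60) cum 290
  x=13 (A, w=275) cum 565  ← median
  x=15 (E, w=60) cum 625
⇒ x* = 13
y-coordinate, sorted with cumulative weight:
  y=0 (E, w=60) cum 60
  y=0 (B, w=60) cum 120
  y=5 (C, w=50) cum 170
  y=7 (G, w=75) cum 245
  y=9 (F, w=45) cum 290
  y=11 (D, w=60) cum 350  ← median
  y=13 (A, w=275) cum 625
⇒ y* = 11

(13, 11)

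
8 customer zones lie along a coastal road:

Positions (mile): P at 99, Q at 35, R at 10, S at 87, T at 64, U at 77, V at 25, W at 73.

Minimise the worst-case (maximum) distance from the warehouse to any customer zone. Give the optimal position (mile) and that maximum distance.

The 1-center on a line is the midpoint of the two extreme points: leftmost at 10, rightmost at 99.
Optimal location = (10 + 99)/2 = 54.5; maximum distance = (99 − 10)/2 = 44.5.

location 54.5, max distance 44.5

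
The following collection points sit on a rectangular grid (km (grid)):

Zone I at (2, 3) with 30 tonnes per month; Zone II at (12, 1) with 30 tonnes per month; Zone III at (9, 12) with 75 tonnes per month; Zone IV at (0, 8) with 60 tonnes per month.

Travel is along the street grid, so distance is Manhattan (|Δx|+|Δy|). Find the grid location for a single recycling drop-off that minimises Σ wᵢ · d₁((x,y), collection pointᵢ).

(9, 8)

Manhattan distance separates: Σwᵢ(|x−xᵢ|+|y−yᵢ|) = Σwᵢ|x−xᵢ| + Σwᵢ|y−yᵢ|, so x and y are optimised independently as 1-D weighted medians.
Total weight W = 195; half = 97.5.
x-coordinate, sorted with cumulative weight:
  x=0 (Zone IV, w=60) cum 60
  x=2 (Zone I, w=30) cum 90
  x=9 (Zone III, w=75) cum 165  ← median
  x=12 (Zone II, w=30) cum 195
⇒ x* = 9
y-coordinate, sorted with cumulative weight:
  y=1 (Zone II, w=30) cum 30
  y=3 (Zone I, w=30) cum 60
  y=8 (Zone IV, w=60) cum 120  ← median
  y=12 (Zone III, w=75) cum 195
⇒ y* = 8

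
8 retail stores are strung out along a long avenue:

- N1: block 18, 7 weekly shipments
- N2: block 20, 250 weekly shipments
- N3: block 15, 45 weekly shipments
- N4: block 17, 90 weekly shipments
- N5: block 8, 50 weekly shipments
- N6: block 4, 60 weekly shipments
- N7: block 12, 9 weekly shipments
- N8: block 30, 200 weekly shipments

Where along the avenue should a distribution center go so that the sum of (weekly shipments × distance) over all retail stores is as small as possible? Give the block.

For a sum of weighted absolute distances on a line, the optimum is the weighted median (not the mean). Total weight W = 711; half-weight = 355.5.
Sort by position and accumulate weight:
  block 4 (N6, w=60) → cum 60
  block 8 (N5, w=50) → cum 110
  block 12 (N7, w=9) → cum 119
  block 15 (N3, w=45) → cum 164
  block 17 (N4, w=90) → cum 254
  block 18 (N1, w=7) → cum 261
  block 20 (N2, w=250) → cum 511  ≥ 355.5 → median here
  block 30 (N8, w=200) → cum 711
Optimal location: block 20.

x = 20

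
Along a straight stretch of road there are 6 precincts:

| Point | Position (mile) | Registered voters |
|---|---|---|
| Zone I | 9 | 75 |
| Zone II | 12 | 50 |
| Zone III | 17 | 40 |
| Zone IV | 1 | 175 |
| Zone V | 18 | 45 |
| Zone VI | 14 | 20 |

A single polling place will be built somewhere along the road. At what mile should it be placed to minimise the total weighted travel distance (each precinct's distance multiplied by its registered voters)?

x = 9

For a sum of weighted absolute distances on a line, the optimum is the weighted median (not the mean). Total weight W = 405; half-weight = 202.5.
Sort by position and accumulate weight:
  mile 1 (Zone IV, w=175) → cum 175
  mile 9 (Zone I, w=75) → cum 250  ≥ 202.5 → median here
  mile 12 (Zone II, w=50) → cum 300
  mile 14 (Zone VI, w=20) → cum 320
  mile 17 (Zone III, w=40) → cum 360
  mile 18 (Zone V, w=45) → cum 405
Optimal location: mile 9.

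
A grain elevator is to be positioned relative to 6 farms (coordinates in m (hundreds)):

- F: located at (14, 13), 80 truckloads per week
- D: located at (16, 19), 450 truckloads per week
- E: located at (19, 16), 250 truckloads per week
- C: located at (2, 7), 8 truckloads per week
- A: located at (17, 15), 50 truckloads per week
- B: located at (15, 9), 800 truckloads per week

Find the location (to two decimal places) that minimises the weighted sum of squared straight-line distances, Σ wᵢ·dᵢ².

(15.83, 13.18)

The minimiser of Σwᵢ‖p−pᵢ‖² is the weighted centroid p* = (Σwᵢpᵢ)/(Σwᵢ).
Σwᵢ = 1638.
Σwᵢxᵢ = 80·14 + 450·16 + 250·19 + 8·2 + 50·17 + 800·15 = 25936.
Σwᵢyᵢ = 80·13 + 450·19 + 250·16 + 8·7 + 50·15 + 800·9 = 21596.
x* = 25936/1638 = 15.83, y* = 21596/1638 = 13.18.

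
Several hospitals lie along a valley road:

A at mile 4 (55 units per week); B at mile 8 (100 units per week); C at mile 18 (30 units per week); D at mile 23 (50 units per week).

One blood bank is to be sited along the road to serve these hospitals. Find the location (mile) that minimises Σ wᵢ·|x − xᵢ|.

For a sum of weighted absolute distances on a line, the optimum is the weighted median (not the mean). Total weight W = 235; half-weight = 117.5.
Sort by position and accumulate weight:
  mile 4 (A, w=55) → cum 55
  mile 8 (B, w=100) → cum 155  ≥ 117.5 → median here
  mile 18 (C, w=30) → cum 185
  mile 23 (D, w=50) → cum 235
Optimal location: mile 8.

x = 8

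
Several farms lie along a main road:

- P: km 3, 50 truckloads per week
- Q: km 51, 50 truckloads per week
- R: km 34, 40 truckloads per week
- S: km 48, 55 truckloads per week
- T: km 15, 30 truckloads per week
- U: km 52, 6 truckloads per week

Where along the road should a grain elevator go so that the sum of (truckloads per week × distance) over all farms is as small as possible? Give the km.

x = 34

For a sum of weighted absolute distances on a line, the optimum is the weighted median (not the mean). Total weight W = 231; half-weight = 115.5.
Sort by position and accumulate weight:
  km 3 (P, w=50) → cum 50
  km 15 (T, w=30) → cum 80
  km 34 (R, w=40) → cum 120  ≥ 115.5 → median here
  km 48 (S, w=55) → cum 175
  km 51 (Q, w=50) → cum 225
  km 52 (U, w=6) → cum 231
Optimal location: km 34.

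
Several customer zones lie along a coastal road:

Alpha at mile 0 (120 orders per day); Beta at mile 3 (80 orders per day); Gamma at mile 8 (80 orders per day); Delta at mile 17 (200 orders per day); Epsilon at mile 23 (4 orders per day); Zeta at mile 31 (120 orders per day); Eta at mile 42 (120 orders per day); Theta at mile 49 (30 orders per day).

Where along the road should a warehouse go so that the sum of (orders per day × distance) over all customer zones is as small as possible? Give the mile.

For a sum of weighted absolute distances on a line, the optimum is the weighted median (not the mean). Total weight W = 754; half-weight = 377.
Sort by position and accumulate weight:
  mile 0 (Alpha, w=120) → cum 120
  mile 3 (Beta, w=80) → cum 200
  mile 8 (Gamma, w=80) → cum 280
  mile 17 (Delta, w=200) → cum 480  ≥ 377 → median here
  mile 23 (Epsilon, w=4) → cum 484
  mile 31 (Zeta, w=120) → cum 604
  mile 42 (Eta, w=120) → cum 724
  mile 49 (Theta, w=30) → cum 754
Optimal location: mile 17.

x = 17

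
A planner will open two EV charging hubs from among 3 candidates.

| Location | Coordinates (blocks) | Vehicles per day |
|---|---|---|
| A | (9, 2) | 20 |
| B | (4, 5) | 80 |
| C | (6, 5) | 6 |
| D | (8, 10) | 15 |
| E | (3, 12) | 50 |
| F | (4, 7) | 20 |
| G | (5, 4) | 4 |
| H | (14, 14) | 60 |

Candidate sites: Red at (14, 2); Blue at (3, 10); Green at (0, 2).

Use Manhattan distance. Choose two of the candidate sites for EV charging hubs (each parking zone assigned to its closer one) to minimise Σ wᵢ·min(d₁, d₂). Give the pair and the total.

Evaluate every pair (each demand assigned to the nearer of the two):
  {Red, Blue}: total = 1635
  {Blue, Green}: total = 1891
  {Red, Green}: total = 2502
Best pair: {Red, Blue} with total 1635.

{Red, Blue}, total 1635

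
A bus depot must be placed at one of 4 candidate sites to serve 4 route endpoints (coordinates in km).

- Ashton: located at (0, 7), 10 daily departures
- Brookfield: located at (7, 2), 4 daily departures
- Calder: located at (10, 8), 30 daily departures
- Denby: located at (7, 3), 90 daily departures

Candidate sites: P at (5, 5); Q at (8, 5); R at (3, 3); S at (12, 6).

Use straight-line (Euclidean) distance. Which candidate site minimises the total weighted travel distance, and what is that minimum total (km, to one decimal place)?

Q, total 404.5 km

Total weighted distance at each candidate:
  P (5, 5): total = 497.8
  Q (8, 5): total = 404.5
  R (3, 3): total = 684.6
  S (12, 6): total = 755.7
Minimum is at Q with total 404.5 km.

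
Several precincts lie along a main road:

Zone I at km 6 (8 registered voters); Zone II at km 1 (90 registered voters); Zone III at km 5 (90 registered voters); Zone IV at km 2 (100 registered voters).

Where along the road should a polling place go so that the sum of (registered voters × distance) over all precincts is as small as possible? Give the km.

For a sum of weighted absolute distances on a line, the optimum is the weighted median (not the mean). Total weight W = 288; half-weight = 144.
Sort by position and accumulate weight:
  km 1 (Zone II, w=90) → cum 90
  km 2 (Zone IV, w=100) → cum 190  ≥ 144 → median here
  km 5 (Zone III, w=90) → cum 280
  km 6 (Zone I, w=8) → cum 288
Optimal location: km 2.

x = 2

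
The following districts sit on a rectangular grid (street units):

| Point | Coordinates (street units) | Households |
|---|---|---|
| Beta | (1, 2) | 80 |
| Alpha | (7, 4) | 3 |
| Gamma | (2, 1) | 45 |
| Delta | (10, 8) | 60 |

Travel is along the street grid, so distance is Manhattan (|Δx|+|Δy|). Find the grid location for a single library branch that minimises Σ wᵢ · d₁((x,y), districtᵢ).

(2, 2)

Manhattan distance separates: Σwᵢ(|x−xᵢ|+|y−yᵢ|) = Σwᵢ|x−xᵢ| + Σwᵢ|y−yᵢ|, so x and y are optimised independently as 1-D weighted medians.
Total weight W = 188; half = 94.
x-coordinate, sorted with cumulative weight:
  x=1 (Beta, w=80) cum 80
  x=2 (Gamma, w=45) cum 125  ← median
  x=7 (Alpha, w=3) cum 128
  x=10 (Delta, w=60) cum 188
⇒ x* = 2
y-coordinate, sorted with cumulative weight:
  y=1 (Gamma, w=45) cum 45
  y=2 (Beta, w=80) cum 125  ← median
  y=4 (Alpha, w=3) cum 128
  y=8 (Delta, w=60) cum 188
⇒ y* = 2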